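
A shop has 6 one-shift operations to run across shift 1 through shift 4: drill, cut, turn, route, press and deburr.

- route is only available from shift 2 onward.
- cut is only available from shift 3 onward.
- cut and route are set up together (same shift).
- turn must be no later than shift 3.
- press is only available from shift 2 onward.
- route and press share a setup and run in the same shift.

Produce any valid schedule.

deburr=shift 1; turn=shift 1; press=shift 3; drill=shift 1; route=shift 3; cut=shift 3

Checking: route = press = shift 3; cut = route = shift 3; press=shift 3 in [shift 2,shift 4]; turn=shift 1 in [shift 1,shift 3]; cut=shift 3 in [shift 3,shift 4]; route=shift 3 in [shift 2,shift 4].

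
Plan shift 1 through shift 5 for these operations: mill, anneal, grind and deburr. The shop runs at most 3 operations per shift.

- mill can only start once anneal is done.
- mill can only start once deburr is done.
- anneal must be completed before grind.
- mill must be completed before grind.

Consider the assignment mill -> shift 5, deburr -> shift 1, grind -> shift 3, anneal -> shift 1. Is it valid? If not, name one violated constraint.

The shop runs at most 3 operations per shift — holds.
mill can only start once deburr is done — holds.
anneal must be completed before grind — holds.
mill can only start once anneal is done — holds.
mill must be completed before grind — violated.

No — it violates: mill must be completed before grind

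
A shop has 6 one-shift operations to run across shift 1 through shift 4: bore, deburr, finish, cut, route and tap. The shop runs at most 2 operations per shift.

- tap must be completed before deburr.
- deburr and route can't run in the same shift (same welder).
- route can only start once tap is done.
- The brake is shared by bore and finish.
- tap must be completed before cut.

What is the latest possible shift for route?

shift 4

Precedence pushes route to at least shift 2.
route at shift 4 is achievable: route=shift 4; tap=shift 1; deburr=shift 2; bore=shift 1; cut=shift 2; finish=shift 3.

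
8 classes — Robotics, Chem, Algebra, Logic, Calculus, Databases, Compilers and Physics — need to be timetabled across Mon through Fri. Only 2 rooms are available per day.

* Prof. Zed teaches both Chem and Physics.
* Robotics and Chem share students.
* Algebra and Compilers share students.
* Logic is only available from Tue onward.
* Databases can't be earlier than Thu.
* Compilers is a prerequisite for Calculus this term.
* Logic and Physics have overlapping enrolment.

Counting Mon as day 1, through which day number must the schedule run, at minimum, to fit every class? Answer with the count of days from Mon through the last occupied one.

4 days

The precedence chain requires at least 2 distinct days.
With at most 2 per day and 8 classes, at least 4 days are needed.
Databases can't be placed before Thu — that is day 4 counting from Mon — so the schedule must run through at least 4 days.
4 works (last occupied day: Thu): for example Physics -> Thu, Algebra -> Wed, Calculus -> Tue, Compilers -> Mon, Robotics -> Mon, Logic -> Tue, Databases -> Thu, Chem -> Wed.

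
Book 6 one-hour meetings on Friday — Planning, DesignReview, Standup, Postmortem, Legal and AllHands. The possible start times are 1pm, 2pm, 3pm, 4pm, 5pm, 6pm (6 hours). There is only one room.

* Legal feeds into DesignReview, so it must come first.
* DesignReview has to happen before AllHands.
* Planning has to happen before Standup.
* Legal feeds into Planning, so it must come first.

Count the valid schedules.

36

Splitting on Planning: it can be 2pm (12), 3pm (12), 4pm (8), 5pm (4). Listing each branch's schedules as (DesignReview, Standup, Postmortem, Legal, AllHands):
Planning=2pm: (3pm,4pm,5pm,1pm,6pm) (3pm,4pm,6pm,1pm,5pm) (3pm,5pm,4pm,1pm,6pm) (3pm,5pm,6pm,1pm,4pm) (3pm,6pm,4pm,1pm,5pm) (3pm,6pm,5pm,1pm,4pm) (4pm,3pm,5pm,1pm,6pm) (4pm,3pm,6pm,1pm,5pm) (4pm,5pm,3pm,1pm,6pm) (4pm,6pm,3pm,1pm,5pm) (5pm,3pm,4pm,1pm,6pm) (5pm,4pm,3pm,1pm,6pm) — 12.
Planning=3pm: (2pm,4pm,5pm,1pm,6pm) (2pm,4pm,6pm,1pm,5pm) (2pm,5pm,4pm,1pm,6pm) (2pm,5pm,6pm,1pm,4pm) (2pm,6pm,4pm,1pm,5pm) (2pm,6pm,5pm,1pm,4pm) (4pm,5pm,1pm,2pm,6pm) (4pm,5pm,2pm,1pm,6pm) (4pm,6pm,1pm,2pm,5pm) (4pm,6pm,2pm,1pm,5pm) (5pm,4pm,1pm,2pm,6pm) (5pm,4pm,2pm,1pm,6pm) — 12.
Planning=4pm: (2pm,5pm,3pm,1pm,6pm) (2pm,5pm,6pm,1pm,3pm) (2pm,6pm,3pm,1pm,5pm) (2pm,6pm,5pm,1pm,3pm) (3pm,5pm,1pm,2pm,6pm) (3pm,5pm,2pm,1pm,6pm) (3pm,6pm,1pm,2pm,5pm) (3pm,6pm,2pm,1pm,5pm) — 8.
Planning=5pm: (2pm,6pm,3pm,1pm,4pm) (2pm,6pm,4pm,1pm,3pm) (3pm,6pm,1pm,2pm,4pm) (3pm,6pm,2pm,1pm,4pm) — 4.
Summing: 12 + 12 + 8 + 4 = 36.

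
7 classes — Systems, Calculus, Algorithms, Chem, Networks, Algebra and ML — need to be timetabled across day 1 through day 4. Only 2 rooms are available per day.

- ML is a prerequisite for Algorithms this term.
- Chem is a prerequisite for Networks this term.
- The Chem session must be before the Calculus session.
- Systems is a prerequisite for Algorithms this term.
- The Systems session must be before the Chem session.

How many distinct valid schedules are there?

42

Splitting on Systems: it can be day 1 (39), day 2 (3). Listing each branch's schedules as (Calculus, Algorithms, Chem, Networks, Algebra, ML) by day number:
Systems=day 1: (3,2,2,3,4,1) (3,2,2,4,3,1) (3,2,2,4,4,1) (3,3,2,4,1,2) (3,3,2,4,2,1) (3,3,2,4,4,1) (3,3,2,4,4,2) (3,4,2,3,1,2) (3,4,2,3,2,1) (3,4,2,3,4,1) (3,4,2,3,4,2) (3,4,2,4,1,2) (3,4,2,4,1,3) (3,4,2,4,2,1) (3,4,2,4,2,3) (3,4,2,4,3,1) (3,4,2,4,3,2) (4,2,2,3,3,1) (4,2,2,3,4,1) (4,2,2,4,3,1) (4,2,3,4,2,1) (4,2,3,4,3,1) (4,3,2,3,1,2) (4,3,2,3,2,1) (4,3,2,3,4,1) (4,3,2,3,4,2) (4,3,2,4,1,2) (4,3,2,4,2,1) (4,3,2,4,3,1) (4,3,2,4,3,2) (4,3,3,4,1,2) (4,3,3,4,2,1) (4,3,3,4,2,2) (4,4,2,3,1,2) (4,4,2,3,1,3) (4,4,2,3,2,1) (4,4,2,3,2,3) (4,4,2,3,3,1) (4,4,2,3,3,2) — 39.
Systems=day 2: (4,3,3,4,1,1) (4,3,3,4,1,2) (4,3,3,4,2,1) — 3.
Summing: 39 + 3 = 42.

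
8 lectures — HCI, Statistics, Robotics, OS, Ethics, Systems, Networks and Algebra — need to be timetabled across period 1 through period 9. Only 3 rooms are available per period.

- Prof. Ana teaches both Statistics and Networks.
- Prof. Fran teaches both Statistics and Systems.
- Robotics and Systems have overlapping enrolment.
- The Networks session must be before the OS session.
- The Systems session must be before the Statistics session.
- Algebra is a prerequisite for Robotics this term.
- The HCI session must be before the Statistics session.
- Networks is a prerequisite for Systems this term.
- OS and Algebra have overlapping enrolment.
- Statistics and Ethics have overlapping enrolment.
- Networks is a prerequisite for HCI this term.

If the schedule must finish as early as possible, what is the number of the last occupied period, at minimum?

The precedence chain requires at least 3 distinct periods.
With at most 3 per period and 8 lectures, at least 3 periods are needed.
3 works (last occupied period: period 3): for example Ethics in period 1; Algebra in period 1; Robotics in period 3; HCI in period 2; OS in period 2; Statistics in period 3; Systems in period 2; Networks in period 1.

3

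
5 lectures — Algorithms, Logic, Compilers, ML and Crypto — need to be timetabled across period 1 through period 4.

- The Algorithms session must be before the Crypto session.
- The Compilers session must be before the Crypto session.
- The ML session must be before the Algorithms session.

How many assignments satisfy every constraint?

44

Splitting on Algorithms: it can be period 2 (20), period 3 (24). Listing each branch's schedules as (Logic, Compilers, ML, Crypto) by period number:
Algorithms=period 2: (1,1,1,3) (1,1,1,4) (1,2,1,3) (1,2,1,4) (1,3,1,4) (2,1,1,3) (2,1,1,4) (2,2,1,3) (2,2,1,4) (2,3,1,4) (3,1,1,3) (3,1,1,4) (3,2,1,3) (3,2,1,4) (3,3,1,4) (4,1,1,3) (4,1,1,4) (4,2,1,3) (4,2,1,4) (4,3,1,4) — 20.
Algorithms=period 3: (1,1,1,4) (1,1,2,4) (1,2,1,4) (1,2,2,4) (1,3,1,4) (1,3,2,4) (2,1,1,4) (2,1,2,4) (2,2,1,4) (2,2,2,4) (2,3,1,4) (2,3,2,4) (3,1,1,4) (3,1,2,4) (3,2,1,4) (3,2,2,4) (3,3,1,4) (3,3,2,4) (4,1,1,4) (4,1,2,4) (4,2,1,4) (4,2,2,4) (4,3,1,4) (4,3,2,4) — 24.
Summing: 20 + 24 = 44.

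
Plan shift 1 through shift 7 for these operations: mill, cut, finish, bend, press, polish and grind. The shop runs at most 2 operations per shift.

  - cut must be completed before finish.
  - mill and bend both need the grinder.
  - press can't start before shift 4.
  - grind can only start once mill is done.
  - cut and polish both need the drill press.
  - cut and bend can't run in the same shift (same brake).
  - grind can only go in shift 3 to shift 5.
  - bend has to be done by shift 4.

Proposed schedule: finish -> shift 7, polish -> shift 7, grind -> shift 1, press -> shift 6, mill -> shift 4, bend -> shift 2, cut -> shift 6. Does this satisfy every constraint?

grind can only start once mill is done — violated.
cut and polish both need the drill press — holds.
cut and bend can't run in the same shift (same brake) — holds.
The shop runs at most 2 operations per shift — holds.
grind can only go in shift 3 to shift 5 — violated.
mill and bend both need the grinder — holds.
cut must be completed before finish — holds.
press can't start before shift 4 — holds.
bend has to be done by shift 4 — holds.

Invalid. grind can only start once mill is done.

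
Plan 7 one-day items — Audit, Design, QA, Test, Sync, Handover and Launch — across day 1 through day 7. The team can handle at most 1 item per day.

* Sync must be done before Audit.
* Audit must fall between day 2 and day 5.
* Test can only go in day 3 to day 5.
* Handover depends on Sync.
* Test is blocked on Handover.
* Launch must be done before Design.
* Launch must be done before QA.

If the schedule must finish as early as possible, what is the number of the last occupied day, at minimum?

The precedence chain requires at least 3 distinct days.
With at most 1 per day and 7 work items, at least 7 days are needed.
7 works (last occupied day: day 7): for example Audit=day 4, QA=day 7, Sync=day 1, Launch=day 5, Handover=day 2, Design=day 6, Test=day 3.

7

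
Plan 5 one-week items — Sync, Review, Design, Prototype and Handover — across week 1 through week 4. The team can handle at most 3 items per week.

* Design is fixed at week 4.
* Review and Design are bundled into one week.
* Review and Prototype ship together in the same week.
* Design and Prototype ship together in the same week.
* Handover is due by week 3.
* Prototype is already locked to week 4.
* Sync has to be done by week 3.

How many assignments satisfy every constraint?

9

Splitting on Sync: it can be week 1 (3), week 2 (3), week 3 (3). Listing each branch's schedules as (Review, Design, Prototype, Handover) by week number:
Sync=week 1: (4,4,4,1) (4,4,4,2) (4,4,4,3) — 3.
Sync=week 2: (4,4,4,1) (4,4,4,2) (4,4,4,3) — 3.
Sync=week 3: (4,4,4,1) (4,4,4,2) (4,4,4,3) — 3.
Summing: 3 + 3 + 3 = 9.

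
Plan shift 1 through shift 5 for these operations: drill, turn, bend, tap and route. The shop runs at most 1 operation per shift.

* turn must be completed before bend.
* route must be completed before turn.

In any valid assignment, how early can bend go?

shift 3

Precedence pushes bend to at least shift 3.
bend at shift 3 is achievable: drill -> shift 4, bend -> shift 3, route -> shift 1, turn -> shift 2, tap -> shift 5.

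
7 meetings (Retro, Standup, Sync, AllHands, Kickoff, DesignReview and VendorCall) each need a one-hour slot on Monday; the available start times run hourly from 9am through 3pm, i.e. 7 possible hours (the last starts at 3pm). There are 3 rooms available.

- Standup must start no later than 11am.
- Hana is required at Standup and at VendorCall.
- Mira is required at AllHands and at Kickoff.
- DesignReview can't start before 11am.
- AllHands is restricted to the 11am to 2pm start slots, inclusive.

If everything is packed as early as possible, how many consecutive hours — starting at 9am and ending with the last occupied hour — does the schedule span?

3 hours

With at most 3 per hour and 7 meetings, at least 3 hours are needed.
AllHands can't be placed before 11am — that is hour 3 counting from 9am — so the schedule must run through at least 3 hours.
3 works (last occupied hour: 11am): for example Standup=9am, Retro=9am, VendorCall=10am, Kickoff=10am, Sync=9am, DesignReview=11am, AllHands=11am.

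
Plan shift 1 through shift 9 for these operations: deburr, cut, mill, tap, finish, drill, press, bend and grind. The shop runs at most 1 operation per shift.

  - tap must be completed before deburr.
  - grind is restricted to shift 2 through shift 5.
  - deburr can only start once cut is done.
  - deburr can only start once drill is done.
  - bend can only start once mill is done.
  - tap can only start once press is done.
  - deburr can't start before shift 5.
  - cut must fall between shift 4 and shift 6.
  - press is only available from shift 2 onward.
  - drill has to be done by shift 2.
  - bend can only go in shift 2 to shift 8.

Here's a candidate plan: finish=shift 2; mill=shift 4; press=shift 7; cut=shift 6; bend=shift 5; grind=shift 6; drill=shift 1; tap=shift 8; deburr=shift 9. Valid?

press is only available from shift 2 onward — holds.
deburr can't start before shift 5 — holds.
cut must fall between shift 4 and shift 6 — holds.
drill has to be done by shift 2 — holds.
The shop runs at most 1 operation per shift — violated.
grind is restricted to shift 2 through shift 5 — violated.
bend can only go in shift 2 to shift 8 — holds.
tap can only start once press is done — holds.
deburr can only start once cut is done — holds.
tap must be completed before deburr — holds.
deburr can only start once drill is done — holds.
bend can only start once mill is done — holds.

No. grind is restricted to shift 2 through shift 5 is not satisfied.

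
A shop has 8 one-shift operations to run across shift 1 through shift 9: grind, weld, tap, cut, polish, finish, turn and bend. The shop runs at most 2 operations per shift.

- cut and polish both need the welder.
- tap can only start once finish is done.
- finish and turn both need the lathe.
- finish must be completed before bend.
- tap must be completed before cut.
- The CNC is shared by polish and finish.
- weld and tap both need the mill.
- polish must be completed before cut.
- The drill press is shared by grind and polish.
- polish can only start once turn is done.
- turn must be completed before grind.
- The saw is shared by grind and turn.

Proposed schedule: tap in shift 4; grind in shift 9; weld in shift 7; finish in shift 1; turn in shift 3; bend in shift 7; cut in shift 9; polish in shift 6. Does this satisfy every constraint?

Yes, all constraints hold

cut and polish both need the welder — holds.
The CNC is shared by polish and finish — holds.
The saw is shared by grind and turn — holds.
The shop runs at most 2 operations per shift — holds.
polish can only start once turn is done — holds.
finish and turn both need the lathe — holds.
weld and tap both need the mill — holds.
The drill press is shared by grind and polish — holds.
turn must be completed before grind — holds.
finish must be completed before bend — holds.
tap can only start once finish is done — holds.
tap must be completed before cut — holds.
polish must be completed before cut — holds.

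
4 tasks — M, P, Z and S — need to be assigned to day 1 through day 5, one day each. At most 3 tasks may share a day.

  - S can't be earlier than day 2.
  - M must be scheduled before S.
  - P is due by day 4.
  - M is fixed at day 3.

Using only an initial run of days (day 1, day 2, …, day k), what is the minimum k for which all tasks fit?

4 days

The precedence chain requires at least 2 distinct days.
With at most 3 per day and 4 tasks, at least 2 days are needed.
Propagating the time windows through the other constraints, S can't land before day 4, so the schedule must run through at least day 4.
4 works (last occupied day: day 4): for example P -> day 1; S -> day 4; Z -> day 1; M -> day 3.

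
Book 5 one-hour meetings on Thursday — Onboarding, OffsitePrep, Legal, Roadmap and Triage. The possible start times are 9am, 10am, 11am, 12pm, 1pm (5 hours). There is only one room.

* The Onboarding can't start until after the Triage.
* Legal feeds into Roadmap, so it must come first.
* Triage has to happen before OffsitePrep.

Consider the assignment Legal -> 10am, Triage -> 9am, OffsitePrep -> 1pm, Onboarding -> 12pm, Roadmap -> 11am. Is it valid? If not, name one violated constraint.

Yes

The Onboarding can't start until after the Triage — holds.
Legal feeds into Roadmap, so it must come first — holds.
There is only one room — holds.
Triage has to happen before OffsitePrep — holds.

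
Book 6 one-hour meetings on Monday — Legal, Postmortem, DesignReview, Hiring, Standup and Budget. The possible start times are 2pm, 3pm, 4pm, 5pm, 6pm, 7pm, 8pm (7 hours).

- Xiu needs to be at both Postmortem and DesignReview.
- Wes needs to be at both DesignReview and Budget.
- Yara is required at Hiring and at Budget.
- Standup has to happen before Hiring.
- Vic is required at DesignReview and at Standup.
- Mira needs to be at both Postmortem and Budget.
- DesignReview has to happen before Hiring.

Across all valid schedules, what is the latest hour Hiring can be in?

Precedence pushes Hiring to at least 3pm.
Hiring at 8pm is achievable: Legal=2pm, Budget=4pm, Standup=3pm, Postmortem=3pm, DesignReview=2pm, Hiring=8pm.

8pm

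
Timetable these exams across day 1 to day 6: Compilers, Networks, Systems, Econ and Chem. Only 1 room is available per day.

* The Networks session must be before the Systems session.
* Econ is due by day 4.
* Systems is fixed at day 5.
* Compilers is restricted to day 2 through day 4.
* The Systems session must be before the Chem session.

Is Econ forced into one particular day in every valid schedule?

Econ can be day 1 (e.g. Compilers -> day 2, Econ -> day 1, Networks -> day 3, Systems -> day 5, Chem -> day 6) or day 2 (e.g. Systems in day 5; Chem in day 6; Compilers in day 3; Networks in day 1; Econ in day 2).

No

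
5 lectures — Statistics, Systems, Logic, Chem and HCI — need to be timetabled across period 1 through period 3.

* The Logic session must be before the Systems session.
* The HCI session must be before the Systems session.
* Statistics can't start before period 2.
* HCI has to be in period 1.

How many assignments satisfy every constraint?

18

Splitting on Statistics: it can be period 2 (9), period 3 (9). Listing each branch's schedules as (Systems, Logic, Chem, HCI) by period number:
Statistics=period 2: (2,1,1,1) (2,1,2,1) (2,1,3,1) (3,1,1,1) (3,1,2,1) (3,1,3,1) (3,2,1,1) (3,2,2,1) (3,2,3,1) — 9.
Statistics=period 3: (2,1,1,1) (2,1,2,1) (2,1,3,1) (3,1,1,1) (3,1,2,1) (3,1,3,1) (3,2,1,1) (3,2,2,1) (3,2,3,1) — 9.
Summing: 9 + 9 = 18.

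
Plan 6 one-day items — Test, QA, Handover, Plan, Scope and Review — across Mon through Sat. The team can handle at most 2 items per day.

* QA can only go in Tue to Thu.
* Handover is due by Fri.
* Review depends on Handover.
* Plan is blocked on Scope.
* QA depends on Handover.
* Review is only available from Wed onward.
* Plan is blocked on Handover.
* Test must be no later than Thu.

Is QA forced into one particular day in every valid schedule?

QA can be Tue (e.g. Test=Mon, Plan=Wed, Scope=Tue, Review=Wed, QA=Tue, Handover=Mon) or Wed (e.g. Test in Mon; Review in Wed; Plan in Thu; Handover in Mon; QA in Wed; Scope in Tue).

No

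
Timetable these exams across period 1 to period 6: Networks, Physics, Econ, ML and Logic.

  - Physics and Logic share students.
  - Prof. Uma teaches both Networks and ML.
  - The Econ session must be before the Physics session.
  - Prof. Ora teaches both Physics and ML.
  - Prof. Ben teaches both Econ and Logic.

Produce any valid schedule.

ML -> period 3, Physics -> period 2, Econ -> period 1, Logic -> period 3, Networks -> period 1

Checking: Econ(period 1) before Physics(period 2); Physics(period 2) != Logic(period 3); Networks(period 1) != ML(period 3); Physics(period 2) != ML(period 3); Econ(period 1) != Logic(period 3).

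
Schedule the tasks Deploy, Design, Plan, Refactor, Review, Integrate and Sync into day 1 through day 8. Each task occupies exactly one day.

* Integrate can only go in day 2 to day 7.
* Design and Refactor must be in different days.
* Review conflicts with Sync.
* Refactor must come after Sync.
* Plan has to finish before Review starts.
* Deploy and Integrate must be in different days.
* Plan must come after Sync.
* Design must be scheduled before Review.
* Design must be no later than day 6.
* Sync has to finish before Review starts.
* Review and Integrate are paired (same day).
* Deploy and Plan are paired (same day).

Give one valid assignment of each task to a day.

Design in day 1; Deploy in day 2; Refactor in day 2; Sync in day 1; Plan in day 2; Integrate in day 3; Review in day 3

Checking: Sync(day 1) before Refactor(day 2); Sync(day 1) before Plan(day 2); Sync(day 1) before Review(day 3); Design(day 1) before Review(day 3); Plan(day 2) before Review(day 3); Deploy(day 2) != Integrate(day 3); Review(day 3) != Sync(day 1); Design(day 1) != Refactor(day 2); Review = Integrate = day 3; Deploy = Plan = day 2; Integrate=day 3 in [day 2,day 7]; Design=day 1 in [day 1,day 6].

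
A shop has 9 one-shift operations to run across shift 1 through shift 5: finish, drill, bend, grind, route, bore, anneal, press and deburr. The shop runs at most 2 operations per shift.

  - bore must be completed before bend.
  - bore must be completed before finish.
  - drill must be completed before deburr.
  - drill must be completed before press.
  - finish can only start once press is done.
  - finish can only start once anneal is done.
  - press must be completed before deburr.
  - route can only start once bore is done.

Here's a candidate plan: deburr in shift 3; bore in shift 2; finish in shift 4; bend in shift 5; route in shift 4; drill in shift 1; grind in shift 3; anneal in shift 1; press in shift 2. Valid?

Yes

finish can only start once anneal is done — holds.
bore must be completed before finish — holds.
drill must be completed before deburr — holds.
The shop runs at most 2 operations per shift — holds.
drill must be completed before press — holds.
press must be completed before deburr — holds.
finish can only start once press is done — holds.
bore must be completed before bend — holds.
route can only start once bore is done — holds.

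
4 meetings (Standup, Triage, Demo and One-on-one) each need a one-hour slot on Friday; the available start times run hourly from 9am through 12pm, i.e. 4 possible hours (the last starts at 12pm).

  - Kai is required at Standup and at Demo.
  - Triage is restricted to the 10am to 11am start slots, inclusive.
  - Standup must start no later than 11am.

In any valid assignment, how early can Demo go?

9am

Demo at 9am is achievable: Triage=10am, Standup=10am, Demo=9am, One-on-one=9am.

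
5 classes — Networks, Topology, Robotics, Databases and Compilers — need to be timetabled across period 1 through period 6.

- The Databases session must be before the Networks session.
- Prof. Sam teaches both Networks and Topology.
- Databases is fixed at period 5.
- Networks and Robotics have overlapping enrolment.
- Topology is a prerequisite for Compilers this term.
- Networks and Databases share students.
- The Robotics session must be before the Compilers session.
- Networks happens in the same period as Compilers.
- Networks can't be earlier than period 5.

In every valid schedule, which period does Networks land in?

Networks's window is period 5–period 6.
Databases is fixed at period 5, and Networks can't share a period with Databases.
So Networks must be period 6.

period 6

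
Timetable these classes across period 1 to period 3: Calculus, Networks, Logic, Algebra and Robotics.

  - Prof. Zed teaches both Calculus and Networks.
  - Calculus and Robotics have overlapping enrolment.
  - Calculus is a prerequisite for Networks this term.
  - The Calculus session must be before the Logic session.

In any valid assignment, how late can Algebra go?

Algebra at period 3 is achievable: Algebra=period 3, Calculus=period 1, Robotics=period 2, Logic=period 2, Networks=period 2.

period 3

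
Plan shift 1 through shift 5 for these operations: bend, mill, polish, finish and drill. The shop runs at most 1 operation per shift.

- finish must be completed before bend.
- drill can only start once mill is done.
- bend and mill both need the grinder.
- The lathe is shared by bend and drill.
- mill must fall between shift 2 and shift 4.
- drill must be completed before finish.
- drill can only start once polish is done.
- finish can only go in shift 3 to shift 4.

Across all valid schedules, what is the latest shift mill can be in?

Mill is available from shift 2; mill's own window allows nothing later than shift 4; downstream work caps mill at shift 2.
mill at shift 2 is achievable: polish in shift 1, finish in shift 4, drill in shift 3, bend in shift 5, mill in shift 2.

shift 2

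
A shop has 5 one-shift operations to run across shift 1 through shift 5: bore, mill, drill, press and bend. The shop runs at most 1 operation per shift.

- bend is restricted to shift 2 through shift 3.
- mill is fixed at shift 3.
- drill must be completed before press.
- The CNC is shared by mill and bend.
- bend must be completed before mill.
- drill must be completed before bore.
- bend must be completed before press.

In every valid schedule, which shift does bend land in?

shift 2

bend's window is shift 2–shift 3.
mill is fixed at shift 3, and bend can't share a shift with mill.
So bend must be shift 2.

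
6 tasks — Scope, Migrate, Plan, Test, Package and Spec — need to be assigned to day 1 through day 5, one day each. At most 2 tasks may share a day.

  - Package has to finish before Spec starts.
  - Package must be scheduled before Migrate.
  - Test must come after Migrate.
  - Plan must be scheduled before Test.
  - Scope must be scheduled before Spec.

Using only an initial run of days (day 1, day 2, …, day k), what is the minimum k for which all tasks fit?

The precedence chain requires at least 3 distinct days.
With at most 2 per day and 6 tasks, at least 3 days are needed.
3 works (last occupied day: day 3): for example Package=day 1; Test=day 3; Spec=day 3; Scope=day 1; Migrate=day 2; Plan=day 2.

3 days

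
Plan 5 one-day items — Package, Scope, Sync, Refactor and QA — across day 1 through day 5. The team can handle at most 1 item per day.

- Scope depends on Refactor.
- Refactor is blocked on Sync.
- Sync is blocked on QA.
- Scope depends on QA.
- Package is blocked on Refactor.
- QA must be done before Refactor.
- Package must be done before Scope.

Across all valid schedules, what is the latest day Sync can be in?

Precedence pushes Sync to at least day 2; downstream work caps Sync at day 2.
Sync at day 2 is achievable: Package=day 4, QA=day 1, Scope=day 5, Sync=day 2, Refactor=day 3.

day 2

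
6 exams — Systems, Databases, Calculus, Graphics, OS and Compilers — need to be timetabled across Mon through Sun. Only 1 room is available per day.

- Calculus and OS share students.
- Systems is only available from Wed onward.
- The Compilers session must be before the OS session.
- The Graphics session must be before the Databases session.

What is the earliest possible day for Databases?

Precedence pushes Databases to at least Tue.
Databases at Tue is achievable: OS in Fri, Compilers in Thu, Databases in Tue, Calculus in Sat, Systems in Wed, Graphics in Mon.

Tue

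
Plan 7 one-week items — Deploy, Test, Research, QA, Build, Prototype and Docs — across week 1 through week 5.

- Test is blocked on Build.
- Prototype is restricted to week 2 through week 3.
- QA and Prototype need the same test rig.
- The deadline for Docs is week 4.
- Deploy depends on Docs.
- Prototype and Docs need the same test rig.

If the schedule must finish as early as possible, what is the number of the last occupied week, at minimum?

The precedence chain requires at least 2 distinct weeks.
2 works (last occupied week: week 2): for example Build in week 1, Research in week 1, Prototype in week 2, QA in week 1, Test in week 2, Docs in week 1, Deploy in week 2.

week 2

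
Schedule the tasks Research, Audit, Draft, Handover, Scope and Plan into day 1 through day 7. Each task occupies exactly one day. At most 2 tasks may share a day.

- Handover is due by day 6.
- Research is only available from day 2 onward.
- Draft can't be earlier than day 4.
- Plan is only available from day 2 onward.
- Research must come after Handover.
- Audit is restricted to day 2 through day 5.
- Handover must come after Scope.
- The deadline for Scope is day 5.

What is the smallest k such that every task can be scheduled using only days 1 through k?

The precedence chain requires at least 3 distinct days.
With at most 2 per day and 6 tasks, at least 3 days are needed.
Draft can't be placed before day 4, so the schedule must run through at least day 4.
4 works (last occupied day: day 4): for example Draft -> day 4, Plan -> day 3, Audit -> day 2, Handover -> day 2, Research -> day 3, Scope -> day 1.

4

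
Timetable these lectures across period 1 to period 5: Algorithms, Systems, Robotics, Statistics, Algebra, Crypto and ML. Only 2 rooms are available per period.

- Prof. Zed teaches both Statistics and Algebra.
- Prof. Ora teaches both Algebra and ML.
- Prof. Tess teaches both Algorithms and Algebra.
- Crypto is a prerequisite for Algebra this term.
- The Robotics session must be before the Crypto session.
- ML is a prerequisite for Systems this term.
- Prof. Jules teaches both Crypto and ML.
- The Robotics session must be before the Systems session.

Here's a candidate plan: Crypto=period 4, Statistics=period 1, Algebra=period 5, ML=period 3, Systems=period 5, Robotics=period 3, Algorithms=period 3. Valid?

The Robotics session must be before the Crypto session — holds.
Prof. Zed teaches both Statistics and Algebra — holds.
Prof. Ora teaches both Algebra and ML — holds.
Only 2 rooms are available per period — violated.
Prof. Jules teaches both Crypto and ML — holds.
Prof. Tess teaches both Algorithms and Algebra — holds.
The Robotics session must be before the Systems session — holds.
ML is a prerequisite for Systems this term — holds.
Crypto is a prerequisite for Algebra this term — holds.

No. Only 2 rooms are available per period is not satisfied.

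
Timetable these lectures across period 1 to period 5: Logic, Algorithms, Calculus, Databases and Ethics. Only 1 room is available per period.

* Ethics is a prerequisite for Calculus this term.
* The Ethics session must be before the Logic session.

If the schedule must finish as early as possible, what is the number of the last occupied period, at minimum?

The precedence chain requires at least 2 distinct periods.
With at most 1 per period and 5 lectures, at least 5 periods are needed.
5 works (last occupied period: period 5): for example Algorithms -> period 4, Databases -> period 5, Calculus -> period 3, Ethics -> period 1, Logic -> period 2.

5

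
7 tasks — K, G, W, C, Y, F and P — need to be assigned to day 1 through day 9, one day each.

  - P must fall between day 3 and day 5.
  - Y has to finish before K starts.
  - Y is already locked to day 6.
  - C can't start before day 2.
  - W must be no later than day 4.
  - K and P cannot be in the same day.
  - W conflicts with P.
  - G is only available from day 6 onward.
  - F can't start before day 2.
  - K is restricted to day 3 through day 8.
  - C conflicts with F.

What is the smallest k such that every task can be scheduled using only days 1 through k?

The precedence chain requires at least 2 distinct days.
Propagating the time windows through the other constraints, K can't land before day 7, so the schedule must run through at least day 7.
7 works (last occupied day: day 7): for example W in day 1, Y in day 6, C in day 2, P in day 3, G in day 6, F in day 3, K in day 7.

7 days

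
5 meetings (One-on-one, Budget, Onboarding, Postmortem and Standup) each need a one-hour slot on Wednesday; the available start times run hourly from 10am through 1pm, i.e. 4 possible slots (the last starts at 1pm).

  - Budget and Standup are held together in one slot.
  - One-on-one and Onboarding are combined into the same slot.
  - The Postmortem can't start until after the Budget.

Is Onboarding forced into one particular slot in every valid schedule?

No

Onboarding can be 10am (e.g. Budget in 10am, One-on-one in 10am, Onboarding in 10am, Postmortem in 11am, Standup in 10am) or 11am (e.g. Postmortem in 11am; One-on-one in 11am; Onboarding in 11am; Budget in 10am; Standup in 10am).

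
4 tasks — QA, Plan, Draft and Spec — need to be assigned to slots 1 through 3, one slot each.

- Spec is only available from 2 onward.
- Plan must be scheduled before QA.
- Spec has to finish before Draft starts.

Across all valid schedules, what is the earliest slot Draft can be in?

3

Precedence pushes Draft to at least 3.
Draft at 3 is achievable: Draft=3; Plan=1; QA=2; Spec=2.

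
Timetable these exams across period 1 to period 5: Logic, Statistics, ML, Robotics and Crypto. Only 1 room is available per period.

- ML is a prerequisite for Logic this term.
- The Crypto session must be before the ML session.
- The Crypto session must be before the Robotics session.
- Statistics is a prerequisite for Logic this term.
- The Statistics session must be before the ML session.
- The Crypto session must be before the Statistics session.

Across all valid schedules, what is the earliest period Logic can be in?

period 4

Precedence pushes Logic to at least period 4.
Logic at period 4 is achievable: Statistics=period 2, Logic=period 4, ML=period 3, Crypto=period 1, Robotics=period 5.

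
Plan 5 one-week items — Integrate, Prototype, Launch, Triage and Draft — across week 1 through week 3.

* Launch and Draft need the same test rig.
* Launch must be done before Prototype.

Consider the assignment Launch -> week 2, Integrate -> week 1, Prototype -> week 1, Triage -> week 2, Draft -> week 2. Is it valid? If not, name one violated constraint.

No. Launch must be done before Prototype is not satisfied.

Launch and Draft need the same test rig — violated.
Launch must be done before Prototype — violated.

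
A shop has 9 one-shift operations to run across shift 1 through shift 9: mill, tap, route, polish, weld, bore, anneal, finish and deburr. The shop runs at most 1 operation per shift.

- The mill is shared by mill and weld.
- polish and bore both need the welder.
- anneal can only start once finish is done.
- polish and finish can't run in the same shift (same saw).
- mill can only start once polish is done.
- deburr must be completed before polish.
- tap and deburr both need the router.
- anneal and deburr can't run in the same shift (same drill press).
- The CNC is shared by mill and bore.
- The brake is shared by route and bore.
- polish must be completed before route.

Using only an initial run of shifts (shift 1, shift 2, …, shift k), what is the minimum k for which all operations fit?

The precedence chain requires at least 3 distinct shifts.
With at most 1 per shift and 9 operations, at least 9 shifts are needed.
9 works (last occupied shift: shift 9): for example deburr=shift 1; weld=shift 8; anneal=shift 6; mill=shift 3; route=shift 4; finish=shift 5; polish=shift 2; tap=shift 7; bore=shift 9.

9 shifts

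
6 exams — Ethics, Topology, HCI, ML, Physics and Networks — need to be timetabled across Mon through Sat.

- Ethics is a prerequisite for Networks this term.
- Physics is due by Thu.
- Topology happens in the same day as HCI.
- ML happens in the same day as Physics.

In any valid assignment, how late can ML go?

ML must be in the same day as Physics, which can't be after Thu, so ML is at most Thu.
ML at Thu is achievable: Networks -> Tue; ML -> Thu; Physics -> Thu; HCI -> Mon; Topology -> Mon; Ethics -> Mon.

Thu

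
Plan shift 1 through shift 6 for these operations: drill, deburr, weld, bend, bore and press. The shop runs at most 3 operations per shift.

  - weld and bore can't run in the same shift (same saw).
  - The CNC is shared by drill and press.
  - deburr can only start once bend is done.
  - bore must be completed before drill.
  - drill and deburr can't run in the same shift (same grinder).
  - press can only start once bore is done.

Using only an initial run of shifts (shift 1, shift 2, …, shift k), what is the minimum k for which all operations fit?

The precedence chain requires at least 2 distinct shifts.
With at most 3 per shift and 6 operations, at least 2 shifts are needed.
Could 2 shifts be enough, i.e. nothing placed later than shift 2? No: deburr must come after bend (at shift 1 or later) → {shift 2}; press must come after bore (at shift 1 or later) → {shift 2}; bore must come before press (at shift 2 or earlier) → {shift 1}; drill must come after bore (at shift 1 or later) → {shift 2}; deburr can't share with drill (shift 2) → nothing is left.
So 2 shifts is not enough.
3 works (last occupied shift: shift 3): for example bend -> shift 1, press -> shift 3, drill -> shift 2, bore -> shift 1, weld -> shift 2, deburr -> shift 3.

3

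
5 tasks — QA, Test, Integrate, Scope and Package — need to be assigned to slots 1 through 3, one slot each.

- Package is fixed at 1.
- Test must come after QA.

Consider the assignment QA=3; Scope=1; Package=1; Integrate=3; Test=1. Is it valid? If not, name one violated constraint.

Test must come after QA — violated.
Package is fixed at 1 — holds.

No. Test must come after QA is not satisfied.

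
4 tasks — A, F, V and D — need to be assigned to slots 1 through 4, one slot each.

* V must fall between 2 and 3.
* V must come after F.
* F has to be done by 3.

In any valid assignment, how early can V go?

V is available from 2; V's own window allows nothing later than 3.
V at 2 is achievable: V in 2, A in 1, F in 1, D in 1.

2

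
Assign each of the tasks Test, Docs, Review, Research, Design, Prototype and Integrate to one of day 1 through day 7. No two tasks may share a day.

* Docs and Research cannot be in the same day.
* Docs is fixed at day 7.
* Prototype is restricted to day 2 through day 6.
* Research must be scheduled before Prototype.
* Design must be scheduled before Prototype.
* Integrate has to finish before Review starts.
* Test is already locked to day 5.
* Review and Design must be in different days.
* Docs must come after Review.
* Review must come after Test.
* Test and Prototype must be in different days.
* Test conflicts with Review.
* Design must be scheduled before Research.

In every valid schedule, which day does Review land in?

Test is fixed at day 5 and must come before Review, so Review is at least day 6.
Docs is fixed at day 7 and must come after Review, so Review is at most day 6.
So Review must be day 6.

day 6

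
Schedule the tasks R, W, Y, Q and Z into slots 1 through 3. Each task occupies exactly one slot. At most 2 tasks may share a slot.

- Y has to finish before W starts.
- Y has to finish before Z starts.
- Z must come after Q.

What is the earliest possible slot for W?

Precedence pushes W to at least 2.
W at 2 is achievable: R -> 3, Y -> 1, W -> 2, Q -> 1, Z -> 2.

2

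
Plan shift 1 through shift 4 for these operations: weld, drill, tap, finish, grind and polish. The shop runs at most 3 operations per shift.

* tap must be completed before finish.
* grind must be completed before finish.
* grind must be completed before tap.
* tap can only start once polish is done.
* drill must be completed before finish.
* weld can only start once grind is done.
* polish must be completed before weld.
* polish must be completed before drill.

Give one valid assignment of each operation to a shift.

weld in shift 2, finish in shift 3, drill in shift 2, grind in shift 1, polish in shift 1, tap in shift 2

Checking: grind(shift 1) before weld(shift 2); tap(shift 2) before finish(shift 3); grind(shift 1) before finish(shift 3); polish(shift 1) before drill(shift 2); drill(shift 2) before finish(shift 3); polish(shift 1) before weld(shift 2); polish(shift 1) before tap(shift 2); grind(shift 1) before tap(shift 2); max 3 per shift (cap 3).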